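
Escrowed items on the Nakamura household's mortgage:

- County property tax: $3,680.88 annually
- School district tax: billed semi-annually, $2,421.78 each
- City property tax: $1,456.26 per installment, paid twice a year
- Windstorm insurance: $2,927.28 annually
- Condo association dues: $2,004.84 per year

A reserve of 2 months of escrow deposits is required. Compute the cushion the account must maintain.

County property tax: $3,680.88/yr
School district tax: $2,421.78 × 2 = $4,843.56/yr
City property tax: $1,456.26 × 2 = $2,912.52/yr
Windstorm insurance: $2,927.28/yr
Condo association dues: $2,004.84/yr
Yearly total = $16,369.08
Base monthly escrow = $16,369.08 / 12 = $1,364.09
Cushion = 2 × $1,364.09 = $2,728.18

$2,728.18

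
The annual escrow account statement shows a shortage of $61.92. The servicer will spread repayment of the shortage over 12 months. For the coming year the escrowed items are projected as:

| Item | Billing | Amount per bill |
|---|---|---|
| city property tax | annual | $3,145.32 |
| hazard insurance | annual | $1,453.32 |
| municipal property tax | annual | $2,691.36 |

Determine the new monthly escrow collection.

$612.66

City property tax — $3,145.32
Hazard insurance — $1,453.32
Municipal property tax — $2,691.36
Total per year = $3,145.32 + $1,453.32 + $2,691.36 = $7,290.00
Monthly escrow = $7,290.00 ÷ 12 = $607.50
Shortage spread = $61.92 / 12 = $5.16/mo
New monthly escrow = $607.50 + $5.16 = $612.66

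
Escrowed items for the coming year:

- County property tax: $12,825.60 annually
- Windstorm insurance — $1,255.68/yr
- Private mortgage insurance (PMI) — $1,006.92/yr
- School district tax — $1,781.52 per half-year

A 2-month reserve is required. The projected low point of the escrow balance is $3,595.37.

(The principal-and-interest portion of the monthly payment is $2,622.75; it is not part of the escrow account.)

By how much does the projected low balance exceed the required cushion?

$486.83

County property tax — $12,825.60
Windstorm insurance — $1,255.68
Private mortgage insurance (PMI) — $1,006.92
School district tax — $1,781.52 × 2 = $3,563.04
Yearly total = $18,651.24
Per month = $18,651.24 ÷ 12 = $1,554.27
Cushion = 2 × $1,554.27 = $3,108.54
Surplus = $3,595.37 − $3,108.54 = $486.83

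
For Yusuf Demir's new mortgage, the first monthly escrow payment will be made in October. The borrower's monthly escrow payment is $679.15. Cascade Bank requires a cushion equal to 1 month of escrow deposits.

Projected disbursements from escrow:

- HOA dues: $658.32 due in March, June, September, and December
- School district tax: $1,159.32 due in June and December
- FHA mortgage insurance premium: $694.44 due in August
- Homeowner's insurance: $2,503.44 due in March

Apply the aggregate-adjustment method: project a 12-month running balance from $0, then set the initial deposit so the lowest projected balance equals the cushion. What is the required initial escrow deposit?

$1,583.65

Cushion = 1 × $679.15 = $679.15
Trial balance (start $0, +$679.15 each month, − disbursements):
  Oct: +$679.15 → $679.15
  Nov: +$679.15 → $1,358.30
  Dec: +$679.15 − $1,817.64 → $219.81
  Jan: +$679.15 → $898.96
  Feb: +$679.15 → $1,578.11
  Mar: +$679.15 − $3,161.76 → -$904.50
  Apr: +$679.15 → -$225.35
  May: +$679.15 → $453.80
  Jun: +$679.15 − $1,817.64 → -$684.69
  Jul: +$679.15 → -$5.54
  Aug: +$679.15 − $694.44 → -$20.83
  Sep: +$679.15 − $658.32 → $0.00
Lowest trial balance = -$904.50 (Mar)
Initial deposit = cushion − low point = $679.15 − (-$904.50) = $1,583.65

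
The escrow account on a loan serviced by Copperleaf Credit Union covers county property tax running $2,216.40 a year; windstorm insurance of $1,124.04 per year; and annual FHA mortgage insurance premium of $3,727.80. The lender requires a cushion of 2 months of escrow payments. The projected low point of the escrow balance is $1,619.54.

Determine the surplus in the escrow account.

$441.50

County property tax: $2,216.40 per year
Windstorm insurance: $1,124.04 per year
FHA mortgage insurance premium: $3,727.80 per year
Annual escrow total = $2,216.40 + $1,124.04 + $3,727.80 = $7,068.24
Base monthly escrow = $7,068.24 / 12 = $589.02
Required reserve = 2 × $589.02 = $1,178.04
Surplus = $1,619.54 − $1,178.04 = $441.50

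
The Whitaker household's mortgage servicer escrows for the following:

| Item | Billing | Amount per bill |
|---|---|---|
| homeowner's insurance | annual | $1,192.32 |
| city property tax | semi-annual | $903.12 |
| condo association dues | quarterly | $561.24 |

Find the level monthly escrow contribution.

$436.96

Homeowner's insurance: $1,192.32
City property tax: $903.12 × 2 = $1,806.24
Condo association dues: $561.24 × 4 = $2,244.96
Total per year = $1,192.32 + $1,806.24 + $2,244.96 = $5,243.52
Monthly escrow = $5,243.52 ÷ 12 = $436.96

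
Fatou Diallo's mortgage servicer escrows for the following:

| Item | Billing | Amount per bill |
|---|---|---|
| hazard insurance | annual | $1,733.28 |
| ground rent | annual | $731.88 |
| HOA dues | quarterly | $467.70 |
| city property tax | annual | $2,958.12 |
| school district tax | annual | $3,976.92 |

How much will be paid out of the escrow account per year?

$11,271.00

Hazard insurance = $1,733.28/yr
Ground rent = $731.88/yr
HOA dues = $467.70 × 4 = $1,870.80/yr
City property tax = $2,958.12/yr
School district tax = $3,976.92/yr
Total per year = $11,271.00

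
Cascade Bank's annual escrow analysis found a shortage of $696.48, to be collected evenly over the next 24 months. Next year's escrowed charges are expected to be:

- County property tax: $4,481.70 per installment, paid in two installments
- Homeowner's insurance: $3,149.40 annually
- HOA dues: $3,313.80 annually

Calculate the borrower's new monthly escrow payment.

$1,314.57

County property tax = $4,481.70 × 2 = $8,963.40 annually
Homeowner's insurance = $3,149.40 annually
HOA dues = $3,313.80 annually
Total per year = $8,963.40 + $3,149.40 + $3,313.80 = $15,426.60
Per month = $15,426.60 ÷ 12 = $1,285.55
Monthly shortage recovery: $696.48 / 24 = $29.02
Adjusted monthly = $1,285.55 + $29.02 = $1,314.57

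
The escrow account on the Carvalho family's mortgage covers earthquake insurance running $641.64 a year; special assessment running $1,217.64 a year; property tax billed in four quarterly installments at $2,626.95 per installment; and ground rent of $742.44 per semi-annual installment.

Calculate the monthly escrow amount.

Earthquake insurance — $641.64
Special assessment — $1,217.64
Property tax — $2,626.95 × 4 = $10,507.80
Ground rent — $742.44 × 2 = $1,484.88
Total annual escrow = $641.64 + $1,217.64 + $10,507.80 + $1,484.88 = $13,851.96
Base monthly escrow = $13,851.96 / 12 = $1,154.33

$1,154.33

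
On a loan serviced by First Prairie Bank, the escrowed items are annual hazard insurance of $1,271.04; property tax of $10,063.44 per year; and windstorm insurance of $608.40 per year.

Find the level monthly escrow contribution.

$995.24

Hazard insurance — $1,271.04 annually
Property tax — $10,063.44 annually
Windstorm insurance — $608.40 annually
Annual escrow total = $1,271.04 + $10,063.44 + $608.40 = $11,942.88
Base monthly escrow = $11,942.88 / 12 = $995.24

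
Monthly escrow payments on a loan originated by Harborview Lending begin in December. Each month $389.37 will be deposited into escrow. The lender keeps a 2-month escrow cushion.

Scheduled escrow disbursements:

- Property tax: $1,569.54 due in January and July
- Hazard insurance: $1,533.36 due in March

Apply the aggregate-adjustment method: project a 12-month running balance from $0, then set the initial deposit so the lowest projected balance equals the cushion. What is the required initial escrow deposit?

Cushion = 2 × $389.37 = $778.74
Trial balance (start $0, +$389.37 each month, − disbursements):
  Dec: +$389.37 → $389.37
  Jan: +$389.37 − $1,569.54 → -$790.80
  Feb: +$389.37 → -$401.43
  Mar: +$389.37 − $1,533.36 → -$1,545.42
  Apr: +$389.37 → -$1,156.05
  May: +$389.37 → -$766.68
  Jun: +$389.37 → -$377.31
  Jul: +$389.37 − $1,569.54 → -$1,557.48
  Aug: +$389.37 → -$1,168.11
  Sep: +$389.37 → -$778.74
  Oct: +$389.37 → -$389.37
  Nov: +$389.37 → $0.00
Lowest trial balance = -$1,557.48 (Jul)
Initial deposit = cushion − low point = $778.74 − (-$1,557.48) = $2,336.22

$2,336.22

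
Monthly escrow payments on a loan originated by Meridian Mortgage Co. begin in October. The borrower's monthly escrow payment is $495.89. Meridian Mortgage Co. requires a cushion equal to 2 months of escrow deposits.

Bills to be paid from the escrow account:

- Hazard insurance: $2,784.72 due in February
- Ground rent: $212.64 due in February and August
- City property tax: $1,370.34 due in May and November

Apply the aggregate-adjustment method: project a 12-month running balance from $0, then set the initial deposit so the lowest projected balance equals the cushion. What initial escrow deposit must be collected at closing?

$2,880.03

Cushion = 2 × $495.89 = $991.78
Trial balance (start $0, +$495.89 each month, − disbursements):
  Oct: +$495.89 → $495.89
  Nov: +$495.89 − $1,370.34 → -$378.56
  Dec: +$495.89 → $117.33
  Jan: +$495.89 → $613.22
  Feb: +$495.89 − $2,997.36 → -$1,888.25
  Mar: +$495.89 → -$1,392.36
  Apr: +$495.89 → -$896.47
  May: +$495.89 − $1,370.34 → -$1,770.92
  Jun: +$495.89 → -$1,275.03
  Jul: +$495.89 → -$779.14
  Aug: +$495.89 − $212.64 → -$495.89
  Sep: +$495.89 → $0.00
Lowest trial balance = -$1,888.25 (Feb)
Initial deposit = cushion − low point = $991.78 − (-$1,888.25) = $2,880.03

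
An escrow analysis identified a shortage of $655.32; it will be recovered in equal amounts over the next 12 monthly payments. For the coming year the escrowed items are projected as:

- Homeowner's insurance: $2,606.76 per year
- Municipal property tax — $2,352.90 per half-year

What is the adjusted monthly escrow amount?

$663.99

Homeowner's insurance — $2,606.76/yr
Municipal property tax — $2,352.90 × 2 = $4,705.80/yr
Total per year = $2,606.76 + $4,705.80 = $7,312.56
Per month = $7,312.56 ÷ 12 = $609.38
Monthly shortage recovery: $655.32 ÷ 12 = $54.61
New monthly escrow = $609.38 + $54.61 = $663.99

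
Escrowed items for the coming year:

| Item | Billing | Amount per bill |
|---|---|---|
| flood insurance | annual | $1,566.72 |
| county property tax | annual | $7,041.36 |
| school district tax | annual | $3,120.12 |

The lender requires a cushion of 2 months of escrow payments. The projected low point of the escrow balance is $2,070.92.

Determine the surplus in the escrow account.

Flood insurance = $1,566.72 annually
County property tax = $7,041.36 annually
School district tax = $3,120.12 annually
Total per year = $1,566.72 + $7,041.36 + $3,120.12 = $11,728.20
Per month = $11,728.20 / 12 = $977.35
Required reserve = 2 × $977.35 = $1,954.70
Excess over cushion: $2,070.92 − $1,954.70 = $116.22

$116.22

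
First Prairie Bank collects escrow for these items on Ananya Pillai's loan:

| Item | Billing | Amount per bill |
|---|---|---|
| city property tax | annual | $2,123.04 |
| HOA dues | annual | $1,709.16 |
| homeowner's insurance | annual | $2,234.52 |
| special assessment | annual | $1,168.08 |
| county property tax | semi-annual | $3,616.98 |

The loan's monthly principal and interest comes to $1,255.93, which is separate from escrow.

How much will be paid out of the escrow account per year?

$14,468.76

City property tax: $2,123.04
HOA dues: $1,709.16
Homeowner's insurance: $2,234.52
Special assessment: $1,168.08
County property tax: $3,616.98 × 2 = $7,233.96
Total annual escrow = $2,123.04 + $1,709.16 + $2,234.52 + $1,168.08 + $7,233.96 = $14,468.76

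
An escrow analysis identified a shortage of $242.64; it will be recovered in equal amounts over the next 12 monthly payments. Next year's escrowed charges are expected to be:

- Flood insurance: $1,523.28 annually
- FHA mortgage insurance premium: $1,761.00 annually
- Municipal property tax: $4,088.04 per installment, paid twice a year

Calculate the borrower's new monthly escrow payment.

Flood insurance = $1,523.28
FHA mortgage insurance premium = $1,761.00
Municipal property tax = $4,088.04 × 2 = $8,176.08
Total annual escrow = $1,523.28 + $1,761.00 + $8,176.08 = $11,460.36
Base monthly escrow = $11,460.36 ÷ 12 = $955.03
Shortage per month = $242.64 / 12 = $20.22
Adjusted monthly = $955.03 + $20.22 = $975.25

$975.25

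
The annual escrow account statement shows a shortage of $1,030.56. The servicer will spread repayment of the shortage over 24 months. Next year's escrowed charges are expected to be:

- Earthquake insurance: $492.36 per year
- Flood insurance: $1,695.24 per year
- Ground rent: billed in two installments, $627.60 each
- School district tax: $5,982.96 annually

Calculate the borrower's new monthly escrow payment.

Earthquake insurance = $492.36 annually
Flood insurance = $1,695.24 annually
Ground rent = $627.60 × 2 = $1,255.20 annually
School district tax = $5,982.96 annually
Combined annual = $492.36 + $1,695.24 + $1,255.20 + $5,982.96 = $9,425.76
Monthly escrow = $9,425.76 ÷ 12 = $785.48
Shortage spread = $1,030.56 ÷ 24 = $42.94/mo
New monthly escrow = $785.48 + $42.94 = $828.42

$828.42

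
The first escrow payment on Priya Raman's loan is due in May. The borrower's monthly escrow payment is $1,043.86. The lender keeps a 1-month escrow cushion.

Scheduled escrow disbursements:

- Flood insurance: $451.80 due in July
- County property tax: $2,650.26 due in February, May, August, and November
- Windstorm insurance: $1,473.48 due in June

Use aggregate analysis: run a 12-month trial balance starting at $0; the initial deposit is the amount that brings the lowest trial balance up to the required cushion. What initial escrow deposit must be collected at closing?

Cushion = 1 × $1,043.86 = $1,043.86
Trial balance (start $0, +$1,043.86 each month, − disbursements):
  May: +$1,043.86 − $2,650.26 → -$1,606.40
  Jun: +$1,043.86 − $1,473.48 → -$2,036.02
  Jul: +$1,043.86 − $451.80 → -$1,443.96
  Aug: +$1,043.86 − $2,650.26 → -$3,050.36
  Sep: +$1,043.86 → -$2,006.50
  Oct: +$1,043.86 → -$962.64
  Nov: +$1,043.86 − $2,650.26 → -$2,569.04
  Dec: +$1,043.86 → -$1,525.18
  Jan: +$1,043.86 → -$481.32
  Feb: +$1,043.86 − $2,650.26 → -$2,087.72
  Mar: +$1,043.86 → -$1,043.86
  Apr: +$1,043.86 → $0.00
Lowest trial balance = -$3,050.36 (Aug)
Initial deposit = cushion − low point = $1,043.86 − (-$3,050.36) = $4,094.22

$4,094.22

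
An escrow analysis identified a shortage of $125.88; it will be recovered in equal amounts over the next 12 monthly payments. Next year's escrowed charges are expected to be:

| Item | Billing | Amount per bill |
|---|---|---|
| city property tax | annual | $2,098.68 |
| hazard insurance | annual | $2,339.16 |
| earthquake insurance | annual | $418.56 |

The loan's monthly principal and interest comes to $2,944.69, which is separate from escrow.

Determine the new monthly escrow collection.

City property tax — $2,098.68/yr
Hazard insurance — $2,339.16/yr
Earthquake insurance — $418.56/yr
Annual escrow total = $2,098.68 + $2,339.16 + $418.56 = $4,856.40
Monthly escrow = $4,856.40 ÷ 12 = $404.70
Shortage spread = $125.88 ÷ 12 = $10.49/mo
New monthly escrow = $404.70 + $10.49 = $415.19

$415.19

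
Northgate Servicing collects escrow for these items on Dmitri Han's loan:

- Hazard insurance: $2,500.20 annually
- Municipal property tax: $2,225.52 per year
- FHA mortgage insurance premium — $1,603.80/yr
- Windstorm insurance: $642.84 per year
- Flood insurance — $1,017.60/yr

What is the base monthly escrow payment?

Hazard insurance — $2,500.20 per year
Municipal property tax — $2,225.52 per year
FHA mortgage insurance premium — $1,603.80 per year
Windstorm insurance — $642.84 per year
Flood insurance — $1,017.60 per year
Annual escrow total = $2,500.20 + $2,225.52 + $1,603.80 + $642.84 + $1,017.60 = $7,989.96
Monthly escrow = $7,989.96 / 12 = $665.83

$665.83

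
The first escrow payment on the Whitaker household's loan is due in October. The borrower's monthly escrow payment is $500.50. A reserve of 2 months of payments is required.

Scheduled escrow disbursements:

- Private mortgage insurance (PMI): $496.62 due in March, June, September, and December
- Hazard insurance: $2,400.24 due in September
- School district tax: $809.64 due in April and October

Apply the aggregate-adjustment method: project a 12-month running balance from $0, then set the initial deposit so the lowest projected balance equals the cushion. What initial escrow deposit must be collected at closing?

Cushion = 2 × $500.50 = $1,001.00
Trial balance (start $0, +$500.50 each month, − disbursements):
  Oct: +$500.50 − $809.64 → -$309.14
  Nov: +$500.50 → $191.36
  Dec: +$500.50 − $496.62 → $195.24
  Jan: +$500.50 → $695.74
  Feb: +$500.50 → $1,196.24
  Mar: +$500.50 − $496.62 → $1,200.12
  Apr: +$500.50 − $809.64 → $890.98
  May: +$500.50 → $1,391.48
  Jun: +$500.50 − $496.62 → $1,395.36
  Jul: +$500.50 → $1,895.86
  Aug: +$500.50 → $2,396.36
  Sep: +$500.50 − $2,896.86 → $0.00
Lowest trial balance = -$309.14 (Oct)
Initial deposit = cushion − low point = $1,001.00 − (-$309.14) = $1,310.14

$1,310.14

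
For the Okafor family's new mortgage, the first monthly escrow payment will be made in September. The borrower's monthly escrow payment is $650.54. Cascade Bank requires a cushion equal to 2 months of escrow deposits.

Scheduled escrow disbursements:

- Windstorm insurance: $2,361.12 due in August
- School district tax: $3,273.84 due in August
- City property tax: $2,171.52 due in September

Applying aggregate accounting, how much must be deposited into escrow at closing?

$2,822.06

Cushion = 2 × $650.54 = $1,301.08
Trial balance (start $0, +$650.54 each month, − disbursements):
  Sep: +$650.54 − $2,171.52 → -$1,520.98
  Oct: +$650.54 → -$870.44
  Nov: +$650.54 → -$219.90
  Dec: +$650.54 → $430.64
  Jan: +$650.54 → $1,081.18
  Feb: +$650.54 → $1,731.72
  Mar: +$650.54 → $2,382.26
  Apr: +$650.54 → $3,032.80
  May: +$650.54 → $3,683.34
  Jun: +$650.54 → $4,333.88
  Jul: +$650.54 → $4,984.42
  Aug: +$650.54 − $5,634.96 → $0.00
Lowest trial balance = -$1,520.98 (Sep)
Initial deposit = cushion − low point = $1,301.08 − (-$1,520.98) = $2,822.06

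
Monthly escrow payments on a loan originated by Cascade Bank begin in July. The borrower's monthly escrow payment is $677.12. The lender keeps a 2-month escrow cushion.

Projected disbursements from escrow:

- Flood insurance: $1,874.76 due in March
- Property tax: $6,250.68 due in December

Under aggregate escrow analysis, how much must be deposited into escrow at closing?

$3,542.20

Cushion = 2 × $677.12 = $1,354.24
Trial balance (start $0, +$677.12 each month, − disbursements):
  Jul: +$677.12 → $677.12
  Aug: +$677.12 → $1,354.24
  Sep: +$677.12 → $2,031.36
  Oct: +$677.12 → $2,708.48
  Nov: +$677.12 → $3,385.60
  Dec: +$677.12 − $6,250.68 → -$2,187.96
  Jan: +$677.12 → -$1,510.84
  Feb: +$677.12 → -$833.72
  Mar: +$677.12 − $1,874.76 → -$2,031.36
  Apr: +$677.12 → -$1,354.24
  May: +$677.12 → -$677.12
  Jun: +$677.12 → $0.00
Lowest trial balance = -$2,187.96 (Dec)
Initial deposit = cushion − low point = $1,354.24 − (-$2,187.96) = $3,542.20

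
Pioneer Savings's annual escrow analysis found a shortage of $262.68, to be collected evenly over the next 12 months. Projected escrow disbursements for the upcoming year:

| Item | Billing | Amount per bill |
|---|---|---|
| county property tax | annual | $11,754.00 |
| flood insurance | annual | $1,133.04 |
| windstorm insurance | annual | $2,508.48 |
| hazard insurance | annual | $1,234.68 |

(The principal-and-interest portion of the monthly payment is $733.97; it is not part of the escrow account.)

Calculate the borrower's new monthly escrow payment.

$1,407.74

County property tax = $11,754.00/yr
Flood insurance = $1,133.04/yr
Windstorm insurance = $2,508.48/yr
Hazard insurance = $1,234.68/yr
Combined annual = $16,630.20
Monthly = $16,630.20 / 12 = $1,385.85
Shortage spread = $262.68 ÷ 12 = $21.89/mo
Adjusted monthly = $1,385.85 + $21.89 = $1,407.74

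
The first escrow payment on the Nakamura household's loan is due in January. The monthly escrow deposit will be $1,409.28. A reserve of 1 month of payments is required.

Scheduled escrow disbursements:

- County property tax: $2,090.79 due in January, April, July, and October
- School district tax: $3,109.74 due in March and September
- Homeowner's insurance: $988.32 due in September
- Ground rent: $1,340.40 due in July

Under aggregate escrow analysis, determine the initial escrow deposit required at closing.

Cushion = 1 × $1,409.28 = $1,409.28
Trial balance (start $0, +$1,409.28 each month, − disbursements):
  Jan: +$1,409.28 − $2,090.79 → -$681.51
  Feb: +$1,409.28 → $727.77
  Mar: +$1,409.28 − $3,109.74 → -$972.69
  Apr: +$1,409.28 − $2,090.79 → -$1,654.20
  May: +$1,409.28 → -$244.92
  Jun: +$1,409.28 → $1,164.36
  Jul: +$1,409.28 − $3,431.19 → -$857.55
  Aug: +$1,409.28 → $551.73
  Sep: +$1,409.28 − $4,098.06 → -$2,137.05
  Oct: +$1,409.28 − $2,090.79 → -$2,818.56
  Nov: +$1,409.28 → -$1,409.28
  Dec: +$1,409.28 → $0.00
Lowest trial balance = -$2,818.56 (Oct)
Initial deposit = cushion − low point = $1,409.28 − (-$2,818.56) = $4,227.84

$4,227.84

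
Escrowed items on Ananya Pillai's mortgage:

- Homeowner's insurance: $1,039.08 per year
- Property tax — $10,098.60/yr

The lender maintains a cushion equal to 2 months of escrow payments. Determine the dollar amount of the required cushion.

$1,856.28

Homeowner's insurance: $1,039.08
Property tax: $10,098.60
Total per year = $11,137.68
Monthly = $11,137.68 ÷ 12 = $928.14
Reserve = 2 × $928.14 = $1,856.28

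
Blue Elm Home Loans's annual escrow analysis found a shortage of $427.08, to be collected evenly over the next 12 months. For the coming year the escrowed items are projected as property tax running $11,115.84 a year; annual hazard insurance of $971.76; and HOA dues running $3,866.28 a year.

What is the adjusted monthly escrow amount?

Property tax: $11,115.84
Hazard insurance: $971.76
HOA dues: $3,866.28
Total per year = $15,953.88
Monthly escrow = $15,953.88 ÷ 12 = $1,329.49
Monthly shortage recovery: $427.08 ÷ 12 = $35.59
Adjusted monthly = $1,329.49 + $35.59 = $1,365.08

$1,365.08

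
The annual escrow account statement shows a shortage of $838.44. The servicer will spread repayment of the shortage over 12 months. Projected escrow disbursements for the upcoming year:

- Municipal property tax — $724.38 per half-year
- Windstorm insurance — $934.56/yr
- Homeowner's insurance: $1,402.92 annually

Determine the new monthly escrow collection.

Municipal property tax = $724.38 × 2 = $1,448.76/yr
Windstorm insurance = $934.56/yr
Homeowner's insurance = $1,402.92/yr
Combined annual = $3,786.24
Monthly escrow = $3,786.24 ÷ 12 = $315.52
Shortage per month = $838.44 / 12 = $69.87
Adjusted monthly = $315.52 + $69.87 = $385.39

$385.39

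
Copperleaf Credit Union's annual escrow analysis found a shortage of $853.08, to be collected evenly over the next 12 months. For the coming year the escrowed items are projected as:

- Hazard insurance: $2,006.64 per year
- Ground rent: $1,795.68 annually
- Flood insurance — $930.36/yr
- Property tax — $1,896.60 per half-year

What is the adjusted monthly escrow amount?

Hazard insurance = $2,006.64
Ground rent = $1,795.68
Flood insurance = $930.36
Property tax = $1,896.60 × 2 = $3,793.20
Annual escrow total = $2,006.64 + $1,795.68 + $930.36 + $3,793.20 = $8,525.88
Per month = $8,525.88 ÷ 12 = $710.49
Shortage spread = $853.08 ÷ 12 = $71.09/mo
New monthly escrow = $710.49 + $71.09 = $781.58

$781.58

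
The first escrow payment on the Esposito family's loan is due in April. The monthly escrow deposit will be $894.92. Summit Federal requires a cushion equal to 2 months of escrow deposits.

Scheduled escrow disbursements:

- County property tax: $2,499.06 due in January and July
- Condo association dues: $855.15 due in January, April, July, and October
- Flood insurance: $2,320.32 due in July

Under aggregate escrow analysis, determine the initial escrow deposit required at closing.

$4,739.84

Cushion = 2 × $894.92 = $1,789.84
Trial balance (start $0, +$894.92 each month, − disbursements):
  Apr: +$894.92 − $855.15 → $39.77
  May: +$894.92 → $934.69
  Jun: +$894.92 → $1,829.61
  Jul: +$894.92 − $5,674.53 → -$2,950.00
  Aug: +$894.92 → -$2,055.08
  Sep: +$894.92 → -$1,160.16
  Oct: +$894.92 − $855.15 → -$1,120.39
  Nov: +$894.92 → -$225.47
  Dec: +$894.92 → $669.45
  Jan: +$894.92 − $3,354.21 → -$1,789.84
  Feb: +$894.92 → -$894.92
  Mar: +$894.92 → $0.00
Lowest trial balance = -$2,950.00 (Jul)
Initial deposit = cushion − low point = $1,789.84 − (-$2,950.00) = $4,739.84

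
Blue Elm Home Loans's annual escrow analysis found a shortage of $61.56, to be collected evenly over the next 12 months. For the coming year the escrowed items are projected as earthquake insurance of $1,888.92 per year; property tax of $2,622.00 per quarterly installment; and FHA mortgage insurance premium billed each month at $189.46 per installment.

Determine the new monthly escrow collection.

$1,226.00

Earthquake insurance = $1,888.92 annually
Property tax = $2,622.00 × 4 = $10,488.00 annually
FHA mortgage insurance premium = $189.46 × 12 = $2,273.52 annually
Total per year = $14,650.44
Monthly = $14,650.44 ÷ 12 = $1,220.87
Shortage per month = $61.56 ÷ 12 = $5.13
Adjusted monthly = $1,220.87 + $5.13 = $1,226.00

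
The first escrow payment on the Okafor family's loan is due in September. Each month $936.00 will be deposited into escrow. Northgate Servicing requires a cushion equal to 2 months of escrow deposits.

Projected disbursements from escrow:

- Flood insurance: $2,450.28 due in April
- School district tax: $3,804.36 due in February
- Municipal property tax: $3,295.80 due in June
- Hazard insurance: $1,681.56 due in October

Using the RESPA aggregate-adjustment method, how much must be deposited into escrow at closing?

$3,744.00

Cushion = 2 × $936.00 = $1,872.00
Trial balance (start $0, +$936.00 each month, − disbursements):
  Sep: +$936.00 → $936.00
  Oct: +$936.00 − $1,681.56 → $190.44
  Nov: +$936.00 → $1,126.44
  Dec: +$936.00 → $2,062.44
  Jan: +$936.00 → $2,998.44
  Feb: +$936.00 − $3,804.36 → $130.08
  Mar: +$936.00 → $1,066.08
  Apr: +$936.00 − $2,450.28 → -$448.20
  May: +$936.00 → $487.80
  Jun: +$936.00 − $3,295.80 → -$1,872.00
  Jul: +$936.00 → -$936.00
  Aug: +$936.00 → $0.00
Lowest trial balance = -$1,872.00 (Jun)
Initial deposit = cushion − low point = $1,872.00 − (-$1,872.00) = $3,744.00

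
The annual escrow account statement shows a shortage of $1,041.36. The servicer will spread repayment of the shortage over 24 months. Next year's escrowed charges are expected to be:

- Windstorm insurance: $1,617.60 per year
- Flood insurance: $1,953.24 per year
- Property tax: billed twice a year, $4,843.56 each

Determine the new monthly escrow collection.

$1,148.22

Windstorm insurance: $1,617.60 per year
Flood insurance: $1,953.24 per year
Property tax: $4,843.56 × 2 = $9,687.12 per year
Yearly total = $1,617.60 + $1,953.24 + $9,687.12 = $13,257.96
Base monthly escrow = $13,257.96 ÷ 12 = $1,104.83
Shortage per month = $1,041.36 ÷ 24 = $43.39
Adjusted monthly = $1,104.83 + $43.39 = $1,148.22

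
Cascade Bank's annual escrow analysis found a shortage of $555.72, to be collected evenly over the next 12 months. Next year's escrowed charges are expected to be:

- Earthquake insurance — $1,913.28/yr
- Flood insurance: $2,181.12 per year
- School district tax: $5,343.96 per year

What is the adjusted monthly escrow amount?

Earthquake insurance: $1,913.28
Flood insurance: $2,181.12
School district tax: $5,343.96
Combined annual = $9,438.36
Monthly = $9,438.36 ÷ 12 = $786.53
Shortage per month = $555.72 ÷ 12 = $46.31
Adjusted monthly = $786.53 + $46.31 = $832.84

$832.84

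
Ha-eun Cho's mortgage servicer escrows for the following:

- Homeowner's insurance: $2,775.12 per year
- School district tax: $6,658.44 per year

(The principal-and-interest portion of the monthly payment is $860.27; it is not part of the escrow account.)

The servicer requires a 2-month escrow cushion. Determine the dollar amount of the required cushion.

Homeowner's insurance — $2,775.12 annually
School district tax — $6,658.44 annually
Total annual escrow = $9,433.56
Base monthly escrow = $9,433.56 ÷ 12 = $786.13
Required cushion = 2 × $786.13 = $1,572.26

$1,572.26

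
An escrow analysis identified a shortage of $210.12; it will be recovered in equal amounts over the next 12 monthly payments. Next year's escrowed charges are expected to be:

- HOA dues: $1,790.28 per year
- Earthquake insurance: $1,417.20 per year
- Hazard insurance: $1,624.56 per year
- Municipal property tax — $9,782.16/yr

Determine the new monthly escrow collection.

$1,235.36

HOA dues — $1,790.28 per year
Earthquake insurance — $1,417.20 per year
Hazard insurance — $1,624.56 per year
Municipal property tax — $9,782.16 per year
Total per year = $1,790.28 + $1,417.20 + $1,624.56 + $9,782.16 = $14,614.20
Base monthly escrow = $14,614.20 / 12 = $1,217.85
Shortage per month = $210.12 / 12 = $17.51
Adjusted monthly = $1,217.85 + $17.51 = $1,235.36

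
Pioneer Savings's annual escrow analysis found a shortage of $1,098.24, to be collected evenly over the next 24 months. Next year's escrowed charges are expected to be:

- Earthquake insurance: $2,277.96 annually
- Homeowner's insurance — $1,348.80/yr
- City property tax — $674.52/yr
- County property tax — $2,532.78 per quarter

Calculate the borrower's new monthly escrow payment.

Earthquake insurance: $2,277.96 annually
Homeowner's insurance: $1,348.80 annually
City property tax: $674.52 annually
County property tax: $2,532.78 × 4 = $10,131.12 annually
Total per year = $14,432.40
Monthly escrow = $14,432.40 ÷ 12 = $1,202.70
Shortage spread = $1,098.24 / 24 = $45.76/mo
Adjusted monthly = $1,202.70 + $45.76 = $1,248.46

$1,248.46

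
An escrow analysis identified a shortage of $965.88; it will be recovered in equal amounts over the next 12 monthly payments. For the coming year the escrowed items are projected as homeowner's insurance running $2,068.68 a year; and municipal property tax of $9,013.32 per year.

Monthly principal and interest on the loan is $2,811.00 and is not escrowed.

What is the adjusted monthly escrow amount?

Homeowner's insurance: $2,068.68/yr
Municipal property tax: $9,013.32/yr
Total annual escrow = $2,068.68 + $9,013.32 = $11,082.00
Monthly = $11,082.00 / 12 = $923.50
Shortage spread = $965.88 ÷ 12 = $80.49/mo
New monthly escrow = $923.50 + $80.49 = $1,003.99

$1,003.99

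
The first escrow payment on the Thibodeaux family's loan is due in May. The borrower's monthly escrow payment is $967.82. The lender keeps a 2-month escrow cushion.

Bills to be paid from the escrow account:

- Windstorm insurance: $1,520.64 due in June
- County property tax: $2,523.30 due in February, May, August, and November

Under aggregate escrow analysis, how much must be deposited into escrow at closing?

$4,631.60

Cushion = 2 × $967.82 = $1,935.64
Trial balance (start $0, +$967.82 each month, − disbursements):
  May: +$967.82 − $2,523.30 → -$1,555.48
  Jun: +$967.82 − $1,520.64 → -$2,108.30
  Jul: +$967.82 → -$1,140.48
  Aug: +$967.82 − $2,523.30 → -$2,695.96
  Sep: +$967.82 → -$1,728.14
  Oct: +$967.82 → -$760.32
  Nov: +$967.82 − $2,523.30 → -$2,315.80
  Dec: +$967.82 → -$1,347.98
  Jan: +$967.82 → -$380.16
  Feb: +$967.82 − $2,523.30 → -$1,935.64
  Mar: +$967.82 → -$967.82
  Apr: +$967.82 → $0.00
Lowest trial balance = -$2,695.96 (Aug)
Initial deposit = cushion − low point = $1,935.64 − (-$2,695.96) = $4,631.60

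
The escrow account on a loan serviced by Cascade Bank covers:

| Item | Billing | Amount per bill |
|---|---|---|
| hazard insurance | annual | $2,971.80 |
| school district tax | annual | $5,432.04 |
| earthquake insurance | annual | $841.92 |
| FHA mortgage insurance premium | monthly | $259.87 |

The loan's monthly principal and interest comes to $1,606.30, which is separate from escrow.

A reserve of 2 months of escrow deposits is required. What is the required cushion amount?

Hazard insurance — $2,971.80 annually
School district tax — $5,432.04 annually
Earthquake insurance — $841.92 annually
FHA mortgage insurance premium — $259.87 × 12 = $3,118.44 annually
Total annual escrow = $2,971.80 + $5,432.04 + $841.92 + $3,118.44 = $12,364.20
Monthly escrow = $12,364.20 / 12 = $1,030.35
Cushion = 2 × $1,030.35 = $2,060.70

$2,060.70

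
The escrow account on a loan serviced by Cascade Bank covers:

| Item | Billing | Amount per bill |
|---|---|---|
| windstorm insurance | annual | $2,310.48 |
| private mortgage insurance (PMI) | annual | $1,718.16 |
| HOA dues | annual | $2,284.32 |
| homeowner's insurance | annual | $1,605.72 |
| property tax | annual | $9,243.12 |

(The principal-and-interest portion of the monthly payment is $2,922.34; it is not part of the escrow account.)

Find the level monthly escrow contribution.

$1,430.15

Windstorm insurance — $2,310.48
Private mortgage insurance (PMI) — $1,718.16
HOA dues — $2,284.32
Homeowner's insurance — $1,605.72
Property tax — $9,243.12
Combined annual = $17,161.80
Monthly = $17,161.80 / 12 = $1,430.15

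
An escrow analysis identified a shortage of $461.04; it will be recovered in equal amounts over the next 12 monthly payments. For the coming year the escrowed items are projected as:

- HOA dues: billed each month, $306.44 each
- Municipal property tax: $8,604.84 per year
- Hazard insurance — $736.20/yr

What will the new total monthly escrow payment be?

HOA dues — $306.44 × 12 = $3,677.28/yr
Municipal property tax — $8,604.84/yr
Hazard insurance — $736.20/yr
Total annual escrow = $3,677.28 + $8,604.84 + $736.20 = $13,018.32
Monthly escrow = $13,018.32 / 12 = $1,084.86
Shortage spread = $461.04 / 12 = $38.42/mo
Adjusted monthly = $1,084.86 + $38.42 = $1,123.28

$1,123.28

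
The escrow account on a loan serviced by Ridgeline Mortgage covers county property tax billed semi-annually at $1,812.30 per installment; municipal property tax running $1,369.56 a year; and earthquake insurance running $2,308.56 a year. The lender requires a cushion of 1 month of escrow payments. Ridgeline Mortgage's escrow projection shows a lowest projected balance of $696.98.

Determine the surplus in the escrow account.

County property tax — $1,812.30 × 2 = $3,624.60 annually
Municipal property tax — $1,369.56 annually
Earthquake insurance — $2,308.56 annually
Combined annual = $7,302.72
Base monthly escrow = $7,302.72 ÷ 12 = $608.56
Cushion = 1 × $608.56 = $608.56
Excess over cushion: $696.98 − $608.56 = $88.42

$88.42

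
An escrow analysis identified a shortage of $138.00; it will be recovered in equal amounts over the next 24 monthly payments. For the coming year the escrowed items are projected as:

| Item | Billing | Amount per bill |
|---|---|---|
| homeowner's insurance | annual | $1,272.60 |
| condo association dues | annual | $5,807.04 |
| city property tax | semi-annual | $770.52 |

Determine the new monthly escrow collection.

Homeowner's insurance: $1,272.60 annually
Condo association dues: $5,807.04 annually
City property tax: $770.52 × 2 = $1,541.04 annually
Total per year = $8,620.68
Per month = $8,620.68 / 12 = $718.39
Shortage per month = $138.00 / 24 = $5.75
Adjusted monthly = $718.39 + $5.75 = $724.14

$724.14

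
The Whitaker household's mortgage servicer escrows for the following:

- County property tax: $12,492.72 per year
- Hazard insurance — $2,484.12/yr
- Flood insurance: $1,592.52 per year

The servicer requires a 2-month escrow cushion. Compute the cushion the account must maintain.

$2,761.56

County property tax: $12,492.72 per year
Hazard insurance: $2,484.12 per year
Flood insurance: $1,592.52 per year
Annual escrow total = $12,492.72 + $2,484.12 + $1,592.52 = $16,569.36
Per month = $16,569.36 ÷ 12 = $1,380.78
Cushion = 2 × $1,380.78 = $2,761.56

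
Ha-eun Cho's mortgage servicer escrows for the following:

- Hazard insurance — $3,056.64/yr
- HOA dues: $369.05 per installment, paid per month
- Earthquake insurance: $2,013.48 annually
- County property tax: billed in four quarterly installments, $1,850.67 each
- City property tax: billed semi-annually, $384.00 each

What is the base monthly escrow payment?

Hazard insurance = $3,056.64 annually
HOA dues = $369.05 × 12 = $4,428.60 annually
Earthquake insurance = $2,013.48 annually
County property tax = $1,850.67 × 4 = $7,402.68 annually
City property tax = $384.00 × 2 = $768.00 annually
Annual escrow total = $3,056.64 + $4,428.60 + $2,013.48 + $7,402.68 + $768.00 = $17,669.40
Per month = $17,669.40 ÷ 12 = $1,472.45

$1,472.45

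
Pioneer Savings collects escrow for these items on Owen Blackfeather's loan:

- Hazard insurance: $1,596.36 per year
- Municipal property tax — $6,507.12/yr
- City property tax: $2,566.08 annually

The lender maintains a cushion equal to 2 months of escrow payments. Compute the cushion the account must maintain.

$1,778.26

Hazard insurance — $1,596.36 per year
Municipal property tax — $6,507.12 per year
City property tax — $2,566.08 per year
Total annual escrow = $10,669.56
Monthly = $10,669.56 / 12 = $889.13
Required cushion = 2 × $889.13 = $1,778.26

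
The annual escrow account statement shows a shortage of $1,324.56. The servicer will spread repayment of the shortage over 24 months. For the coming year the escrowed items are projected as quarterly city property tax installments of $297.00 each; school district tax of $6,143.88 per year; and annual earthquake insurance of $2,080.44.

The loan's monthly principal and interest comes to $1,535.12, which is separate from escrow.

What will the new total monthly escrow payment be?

$839.55

City property tax = $297.00 × 4 = $1,188.00 annually
School district tax = $6,143.88 annually
Earthquake insurance = $2,080.44 annually
Annual escrow total = $9,412.32
Monthly = $9,412.32 ÷ 12 = $784.36
Shortage per month = $1,324.56 / 24 = $55.19
New monthly escrow = $784.36 + $55.19 = $839.55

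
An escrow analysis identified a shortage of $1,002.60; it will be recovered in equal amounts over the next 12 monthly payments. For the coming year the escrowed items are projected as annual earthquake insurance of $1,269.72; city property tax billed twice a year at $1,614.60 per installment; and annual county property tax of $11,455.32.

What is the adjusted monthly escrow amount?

Earthquake insurance: $1,269.72 annually
City property tax: $1,614.60 × 2 = $3,229.20 annually
County property tax: $11,455.32 annually
Yearly total = $15,954.24
Base monthly escrow = $15,954.24 / 12 = $1,329.52
Shortage spread = $1,002.60 ÷ 12 = $83.55/mo
New monthly escrow = $1,329.52 + $83.55 = $1,413.07

$1,413.07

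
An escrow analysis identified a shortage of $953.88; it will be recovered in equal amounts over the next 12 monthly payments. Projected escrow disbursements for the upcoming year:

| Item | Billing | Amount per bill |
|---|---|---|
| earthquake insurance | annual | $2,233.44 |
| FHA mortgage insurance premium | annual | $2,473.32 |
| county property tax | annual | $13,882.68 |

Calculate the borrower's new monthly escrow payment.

$1,628.61

Earthquake insurance — $2,233.44
FHA mortgage insurance premium — $2,473.32
County property tax — $13,882.68
Combined annual = $18,589.44
Monthly = $18,589.44 ÷ 12 = $1,549.12
Monthly shortage recovery: $953.88 / 12 = $79.49
New monthly escrow = $1,549.12 + $79.49 = $1,628.61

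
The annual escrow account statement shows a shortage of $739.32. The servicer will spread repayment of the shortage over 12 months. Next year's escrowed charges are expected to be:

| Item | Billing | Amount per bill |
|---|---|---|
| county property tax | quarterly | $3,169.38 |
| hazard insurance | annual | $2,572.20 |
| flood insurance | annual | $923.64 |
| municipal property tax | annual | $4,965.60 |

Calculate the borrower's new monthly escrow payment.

County property tax: $3,169.38 × 4 = $12,677.52
Hazard insurance: $2,572.20
Flood insurance: $923.64
Municipal property tax: $4,965.60
Combined annual = $21,138.96
Monthly escrow = $21,138.96 ÷ 12 = $1,761.58
Monthly shortage recovery: $739.32 / 12 = $61.61
New monthly escrow = $1,761.58 + $61.61 = $1,823.19

$1,823.19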